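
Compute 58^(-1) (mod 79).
Since 79 is prime, by Fermat 58^(-1) ≡ 58^{77} ≡ 15 (mod 79). Verify: 58 × 15 = 870 ≡ 1 (mod 79)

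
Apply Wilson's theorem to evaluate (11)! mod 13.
(12)! = (11)! × (12) ≡ -1 (mod 13). So (11)! ≡ -1 × (12)^(-1) ≡ (-1)×(-1) = 1 (mod 13)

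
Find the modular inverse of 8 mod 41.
Since 41 is prime, by Fermat 8^(-1) ≡ 8^{39} ≡ 36 mod 41. Verify: 8 × 36 = 288 ≡ 1 mod 41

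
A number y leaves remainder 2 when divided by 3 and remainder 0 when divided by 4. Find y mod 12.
M = 3 × 4 = 12. M₁ = 4, y₁ ≡ 1 mod 3. M₂ = 3, y₂ ≡ 3 mod 4. y = 2×4×1 + 0×3×3 ≡ 8 mod 12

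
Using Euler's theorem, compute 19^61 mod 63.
By Euler: 19^{36} ≡ 1 mod 63 since gcd(19, 63) = 1. 61 = 1×36 + 25. So 19^{61} ≡ 19^{25} ≡ 19 mod 63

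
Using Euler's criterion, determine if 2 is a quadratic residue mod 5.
By Euler's criterion: 2^{2} ≡ 4 mod 5. Since this equals -1 (≡ 4), 2 is not a QR.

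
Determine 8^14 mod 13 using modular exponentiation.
Using Fermat: 8^{12} ≡ 1 mod 13. 14 ≡ 2 mod 12. So 8^{14} ≡ 8^{2} ≡ 12 mod 13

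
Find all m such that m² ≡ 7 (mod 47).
The square roots of 7 mod 47 are 17 and 30. Verify: 17² = 289 ≡ 7 (mod 47)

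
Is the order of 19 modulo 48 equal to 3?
Powers of 19 mod 48: 19^1≡19, 19^2≡25, 19^3≡43, 19^4≡1. 19^3≡43≢1, so ord ≠ 3. No, the actual order is 4.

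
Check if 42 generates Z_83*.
ord_83(42) divides 82. For each prime q|82: 42^{41}≡82, 42^{2}≡21, none ≡ 1. So 42 has order 82 and is a primitive root mod 83.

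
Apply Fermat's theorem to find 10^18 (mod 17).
By Fermat: 10^{16} ≡ 1 (mod 17). So 10^{18} = 10^{16} · 10^{2} ≡ 10^{2} ≡ 15 (mod 17)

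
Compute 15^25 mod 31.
By repeated squaring (mod 31): 15^{1}≡15, 15^{2}≡8, 15^{4}≡2, 15^{8}≡4, 15^{16}≡16. Then 15^{25} = 15^{16+8+1} ≡ 16 × 4 × 15 ≡ 30 (mod 31)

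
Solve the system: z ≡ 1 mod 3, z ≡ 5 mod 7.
M = 3 × 7 = 21. M₁ = 7, y₁ ≡ 1 mod 3. M₂ = 3, y₂ ≡ 5 mod 7. z = 1×7×1 + 5×3×5 ≡ 19 mod 21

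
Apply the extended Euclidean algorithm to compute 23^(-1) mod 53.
Extended GCD: 23(-23) + 53(10) = 1. So 23^(-1) ≡ -23 ≡ 30 (mod 53). Verify: 23 × 30 = 690 ≡ 1 (mod 53)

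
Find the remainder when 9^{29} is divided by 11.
By Fermat: 9^{10} ≡ 1 mod 11. 29 = 2×10 + 9. So 9^{29} ≡ 9^{9} ≡ 5 mod 11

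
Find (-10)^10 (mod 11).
Using Fermat: (-10)^{10} ≡ 1 (mod 11). 10 ≡ 0 (mod 10). So (-10)^{10} ≡ (-10)^{0} ≡ 1 (mod 11)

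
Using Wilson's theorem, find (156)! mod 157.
By Wilson's theorem, (156)! ≡ -1 ≡ 156 (mod 157)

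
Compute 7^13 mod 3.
Using Fermat: 7^{2} ≡ 1 mod 3. 13 ≡ 1 mod 2. So 7^{13} ≡ 7^{1} ≡ 1 mod 3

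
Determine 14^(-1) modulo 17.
Since 17 is prime, by Fermat 14^(-1) ≡ 14^{15} ≡ 11 (mod 17). Verify: 14 × 11 = 154 ≡ 1 (mod 17)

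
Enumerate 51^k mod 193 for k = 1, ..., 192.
51^1, 51^2, ..., 51^{192} mod 193: [51, 92, 60, 165, 116, 126, 57, 12, 33, 139, 141, 50, 41, 161, 105, 144, 10, 124, 148, 21, 106, 2, 102, 184, 120, 137, 39, 59, 114, 24, 66, 85, 89, 100, 82, 129, 17, 95, 20, 55, 103, 42, 19, 4, 11, 175, 47, 81, 78, 118, 35, 48, 132, 170, 178, 7, 164, 65, 34, 190, 40, 110, 13, 84, 38, 8, 22, 157, 94, 162, 156, 43, 70, 96, 71, 147, 163, 14, 135, 130, 68, 187, 80, 27, 26, 168, 76, 16, 44, 121, 188, 131, 119, 86, 140, 192, 142, 101, 133, 28, 77, 67, 136, 181, 160, 54, 52, 143, 152, 32, 88, 49, 183, 69, 45, 172, 87, 191, 91, 9, 73, 56, 154, 134, 79, 169, 127, 108, 104, 93, 111, 64, 176, 98, 173, 138, 90, 151, 174, 189, 182, 18, 146, 112, 115, 75, 158, 145, 61, 23, 15, 186, 29, 128, 159, 3, 153, 83, 180, 109, 155, 185, 171, 36, 99, 31, 37, 150, 123, 97, 122, 46, 30, 179, 58, 63, 125, 6, 113, 166, 167, 25, 117, 177, 149, 72, 5, 62, 74, 107, 53, 1]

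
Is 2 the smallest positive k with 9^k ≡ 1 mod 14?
Powers of 9 mod 14: 9^1≡9, 9^2≡11, 9^3≡1. 9^2≡11≢1, so ord ≠ 2. No, the actual order is 3.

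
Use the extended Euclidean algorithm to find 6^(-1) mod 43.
Extended GCD: 6(-7) + 43(1) = 1. So 6^(-1) ≡ -7 ≡ 36 mod 43. Verify: 6 × 36 = 216 ≡ 1 mod 43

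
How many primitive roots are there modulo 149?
Number of primitive roots mod 149 = φ(p-1) = φ(148) = 72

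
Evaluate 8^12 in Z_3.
Using Fermat: 8^{2} ≡ 1 (mod 3). 12 ≡ 0 (mod 2). So 8^{12} ≡ 8^{0} ≡ 1 (mod 3)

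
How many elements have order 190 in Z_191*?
Number of primitive roots mod 191 = φ(p-1) = φ(190) = 72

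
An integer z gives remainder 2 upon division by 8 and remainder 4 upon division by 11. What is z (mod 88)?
M = 8 × 11 = 88. M₁ = 11, y₁ ≡ 3 (mod 8). M₂ = 8, y₂ ≡ 7 (mod 11). z = 2×11×3 + 4×8×7 ≡ 26 (mod 88)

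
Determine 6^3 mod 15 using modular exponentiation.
6^{3} = 216 ≡ 6 (mod 15)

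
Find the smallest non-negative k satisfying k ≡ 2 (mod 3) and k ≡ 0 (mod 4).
M = 3 × 4 = 12. M₁ = 4, y₁ ≡ 1 (mod 3). M₂ = 3, y₂ ≡ 3 (mod 4). k = 2×4×1 + 0×3×3 ≡ 8 (mod 12)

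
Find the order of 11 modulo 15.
Powers of 11 mod 15: 11^1≡11, 11^2≡1. So the order of 11 is 2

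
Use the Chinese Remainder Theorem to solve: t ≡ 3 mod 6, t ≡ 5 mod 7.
M = 6 × 7 = 42. M₁ = 7, y₁ ≡ 1 mod 6. M₂ = 6, y₂ ≡ 6 mod 7. t = 3×7×1 + 5×6×6 ≡ 33 mod 42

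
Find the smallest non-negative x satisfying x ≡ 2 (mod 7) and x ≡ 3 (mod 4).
M = 7 × 4 = 28. M₁ = 4, y₁ ≡ 2 (mod 7). M₂ = 7, y₂ ≡ 3 (mod 4). x = 2×4×2 + 3×7×3 ≡ 23 (mod 28)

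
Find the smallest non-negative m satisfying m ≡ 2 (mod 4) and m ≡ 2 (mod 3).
M = 4 × 3 = 12. M₁ = 3, y₁ ≡ 3 (mod 4). M₂ = 4, y₂ ≡ 1 (mod 3). m = 2×3×3 + 2×4×1 ≡ 2 (mod 12)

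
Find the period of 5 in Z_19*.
Powers of 5 mod 19: 5^1≡5, 5^2≡6, 5^3≡11, 5^4≡17, 5^5≡9, 5^6≡7, 5^7≡16, 5^8≡4, 5^9≡1. So the order of 5 is 9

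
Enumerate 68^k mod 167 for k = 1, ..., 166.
68^1, 68^2, ..., 68^{166} mod 167: [68, 115, 138, 32, 5, 6, 74, 22, 160, 25, 30, 36, 110, 132, 125, 150, 13, 49, 159, 124, 82, 65, 78, 127, 119, 76, 158, 56, 134, 94, 46, 122, 113, 2, 136, 63, 109, 64, 10, 12, 148, 44, 153, 50, 60, 72, 53, 97, 83, 133, 26, 98, 151, 81, 164, 130, 156, 87, 71, 152, 149, 112, 101, 21, 92, 77, 59, 4, 105, 126, 51, 128, 20, 24, 129, 88, 139, 100, 120, 144, 106, 27, 166, 99, 52, 29, 135, 162, 161, 93, 145, 7, 142, 137, 131, 57, 35, 42, 17, 154, 118, 8, 43, 85, 102, 89, 40, 48, 91, 9, 111, 33, 73, 121, 45, 54, 165, 31, 104, 58, 103, 157, 155, 19, 123, 14, 117, 107, 95, 114, 70, 84, 34, 141, 69, 16, 86, 3, 37, 11, 80, 96, 15, 18, 55, 66, 146, 75, 90, 108, 163, 62, 41, 116, 39, 147, 143, 38, 79, 28, 67, 47, 23, 61, 140, 1]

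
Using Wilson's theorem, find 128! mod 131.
(130)! = (128)! × (129) × (130) ≡ -1 mod 131. So (128)! ≡ -1 × [(130)(129)]^(-1) ≡ 65 mod 131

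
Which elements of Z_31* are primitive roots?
There are φ(30) = 8 primitive roots mod 31: {3, 11, 12, 13, 17, 21, 22, 24}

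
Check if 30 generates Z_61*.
ord_61(30) divides 60. For each prime q|60: 30^{30}≡60, 30^{20}≡13, 30^{12}≡34, none ≡ 1. So 30 has order 60 and is a primitive root mod 61.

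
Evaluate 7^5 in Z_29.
By repeated squaring mod 29: 7^{1}≡7, 7^{2}≡20, 7^{4}≡23. Then 7^{5} = 7^{4+1} ≡ 23 × 7 ≡ 16 mod 29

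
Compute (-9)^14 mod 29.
By repeated squaring (mod 29): (-9)^{1}≡20, (-9)^{2}≡23, (-9)^{4}≡7, (-9)^{8}≡20. Then (-9)^{14} = (-9)^{8+4+2} ≡ 20 × 7 × 23 ≡ 1 (mod 29)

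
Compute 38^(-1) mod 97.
Since 97 is prime, by Fermat 38^(-1) ≡ 38^{95} ≡ 23 mod 97. Verify: 38 × 23 = 874 ≡ 1 mod 97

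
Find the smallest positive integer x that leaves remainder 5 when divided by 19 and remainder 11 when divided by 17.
M = 19 × 17 = 323. M₁ = 17, y₁ ≡ 9 (mod 19). M₂ = 19, y₂ ≡ 9 (mod 17). x = 5×17×9 + 11×19×9 ≡ 62 (mod 323)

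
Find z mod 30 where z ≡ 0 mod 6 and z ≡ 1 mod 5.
M = 6 × 5 = 30. M₁ = 5, y₁ ≡ 5 mod 6. M₂ = 6, y₂ ≡ 1 mod 5. z = 0×5×5 + 1×6×1 ≡ 6 mod 30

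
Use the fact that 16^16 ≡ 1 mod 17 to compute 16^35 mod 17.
By Fermat: 16^{16} ≡ 1 mod 17. 35 = 2×16 + 3. So 16^{35} ≡ 16^{3} ≡ 16 mod 17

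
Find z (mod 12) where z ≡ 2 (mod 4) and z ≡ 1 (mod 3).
M = 4 × 3 = 12. M₁ = 3, y₁ ≡ 3 (mod 4). M₂ = 4, y₂ ≡ 1 (mod 3). z = 2×3×3 + 1×4×1 ≡ 10 (mod 12)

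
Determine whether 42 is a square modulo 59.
By Euler's criterion: 42^{29} ≡ 58 mod 59. Since this equals -1 (≡ 58), 42 is not a QR.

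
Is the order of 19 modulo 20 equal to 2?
Powers of 19 mod 20: 19^1≡19, 19^2≡1. First k with 19^k≡1 is k=2. Yes, ord_20(19) = 2.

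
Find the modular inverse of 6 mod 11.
Since 11 is prime, by Fermat 6^(-1) ≡ 6^{9} ≡ 2 (mod 11). Verify: 6 × 2 = 12 ≡ 1 (mod 11)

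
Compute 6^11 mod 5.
Using Fermat: 6^{4} ≡ 1 mod 5. 11 ≡ 3 mod 4. So 6^{11} ≡ 6^{3} ≡ 1 mod 5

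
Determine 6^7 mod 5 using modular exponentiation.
Using Fermat: 6^{4} ≡ 1 (mod 5). 7 ≡ 3 (mod 4). So 6^{7} ≡ 6^{3} ≡ 1 (mod 5)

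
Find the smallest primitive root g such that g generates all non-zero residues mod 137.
g = 3. Powers: [3, 9, 27, 81, 106, 44, 132, 122, ...] generates all 136 non-zero residues.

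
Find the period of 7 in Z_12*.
Powers of 7 mod 12: 7^1≡7, 7^2≡1. Order = 2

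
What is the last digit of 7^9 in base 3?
Using Fermat: 7^{2} ≡ 1 mod 3. 9 ≡ 1 mod 2. So 7^{9} ≡ 7^{1} ≡ 1 mod 3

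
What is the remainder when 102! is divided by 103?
By Wilson's theorem, (102)! ≡ -1 ≡ 102 (mod 103)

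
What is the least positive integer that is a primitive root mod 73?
g = 5. Powers: [5, 25, 52, 41, 59, 3, ...] generates all 72 non-zero residues.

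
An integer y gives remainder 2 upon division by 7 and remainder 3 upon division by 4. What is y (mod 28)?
M = 7 × 4 = 28. M₁ = 4, y₁ ≡ 2 (mod 7). M₂ = 7, y₂ ≡ 3 (mod 4). y = 2×4×2 + 3×7×3 ≡ 23 (mod 28)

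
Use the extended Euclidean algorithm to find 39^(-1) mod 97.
Extended GCD: 39(5) + 97(-2) = 1. So 39^(-1) ≡ 5 (mod 97). Verify: 39 × 5 = 195 ≡ 1 (mod 97)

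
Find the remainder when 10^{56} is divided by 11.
By Fermat: 10^{10} ≡ 1 (mod 11). 56 = 5×10 + 6. So 10^{56} ≡ 10^{6} ≡ 1 (mod 11)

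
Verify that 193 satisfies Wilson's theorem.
(192)! mod 193 = 192. Since this equals -1 mod 193, Wilson confirms 193 is prime.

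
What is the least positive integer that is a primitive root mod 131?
g = 2. Powers: [2, 4, 8, 16, 32, 64, 128, 125, ...] generates all 130 non-zero residues.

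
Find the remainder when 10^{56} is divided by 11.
By Fermat: 10^{10} ≡ 1 (mod 11). 56 = 5×10 + 6. So 10^{56} ≡ 10^{6} ≡ 1 (mod 11)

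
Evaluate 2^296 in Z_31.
Using Fermat: 2^{30} ≡ 1 mod 31. 296 ≡ 26 mod 30. So 2^{296} ≡ 2^{26} ≡ 2 mod 31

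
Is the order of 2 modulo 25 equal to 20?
Powers of 2 mod 25: 2^1≡2, 2^2≡4, 2^3≡8, 2^4≡16, 2^5≡7, 2^6≡14, 2^7≡3, 2^8≡6, 2^9≡12, 2^10≡24, 2^11≡23, 2^12≡21, 2^13≡17, 2^14≡9, 2^15≡18, 2^16≡11, 2^17≡22, 2^18≡19, 2^19≡13, 2^20≡1. First k with 2^k≡1 is k=20. Yes, ord_25(2) = 20.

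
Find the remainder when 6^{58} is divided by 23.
By Fermat: 6^{22} ≡ 1 (mod 23). 58 = 2×22 + 14. So 6^{58} ≡ 6^{14} ≡ 9 (mod 23)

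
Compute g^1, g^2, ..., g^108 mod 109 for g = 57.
57^1, 57^2, ..., 57^{108} mod 109: [57, 88, 2, 5, 67, 4, 10, 25, 8, 20, 50, 16, 40, 100, 32, 80, 91, 64, 51, 73, 19, 102, 37, 38, 95, 74, 76, 81, 39, 43, 53, 78, 86, 106, 47, 63, 103, 94, 17, 97, 79, 34, 85, 49, 68, 61, 98, 27, 13, 87, 54, 26, 65, 108, 52, 21, 107, 104, 42, 105, 99, 84, 101, 89, 59, 93, 69, 9, 77, 29, 18, 45, 58, 36, 90, 7, 72, 71, 14, 35, 33, 28, 70, 66, 56, 31, 23, 3, 62, 46, 6, 15, 92, 12, 30, 75, 24, 60, 41, 48, 11, 82, 96, 22, 55, 83, 44, 1]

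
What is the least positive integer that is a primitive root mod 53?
g = 2. For each prime q|52: 2^{26}≡52, 2^{4}≡16, none ≡ 1, so ord_53(2) = 52 and 2 is a primitive root.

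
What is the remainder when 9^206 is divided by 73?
Using Fermat: 9^{72} ≡ 1 (mod 73). 206 ≡ 62 (mod 72). So 9^{206} ≡ 9^{62} ≡ 8 (mod 73)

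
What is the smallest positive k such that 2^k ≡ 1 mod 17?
Powers of 2 mod 17: 2^1≡2, 2^2≡4, 2^3≡8, 2^4≡16, 2^5≡15, 2^6≡13, 2^7≡9, 2^8≡1. ord_17(2) = 8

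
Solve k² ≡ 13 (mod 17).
The square roots of 13 mod 17 are 8 and 9. Verify: 8² = 64 ≡ 13 (mod 17)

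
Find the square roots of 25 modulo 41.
The square roots of 25 mod 41 are 36 and 5. Verify: 36² = 1296 ≡ 25 (mod 41)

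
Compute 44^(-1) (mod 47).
Since 47 is prime, by Fermat 44^(-1) ≡ 44^{45} ≡ 31 (mod 47). Verify: 44 × 31 = 1364 ≡ 1 (mod 47)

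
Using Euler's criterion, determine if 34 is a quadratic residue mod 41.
By Euler's criterion: 34^{20} ≡ 40 mod 41. Since this equals -1 (≡ 40), 34 is not a QR.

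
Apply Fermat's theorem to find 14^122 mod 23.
By Fermat: 14^{22} ≡ 1 mod 23. 122 = 5×22 + 12. So 14^{122} ≡ 14^{12} ≡ 9 mod 23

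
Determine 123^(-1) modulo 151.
Since 151 is prime, by Fermat 123^(-1) ≡ 123^{149} ≡ 124 (mod 151). Verify: 123 × 124 = 15252 ≡ 1 (mod 151)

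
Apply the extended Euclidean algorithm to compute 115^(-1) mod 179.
Extended GCD: 115(-14) + 179(9) = 1. So 115^(-1) ≡ -14 ≡ 165 mod 179. Verify: 115 × 165 = 18975 ≡ 1 mod 179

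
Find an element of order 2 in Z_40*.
39 has order 2 mod 40 since 39^{2} ≡ 1 (mod 40) and no smaller power works.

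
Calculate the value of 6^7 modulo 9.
By repeated squaring (mod 9): 6^{1}≡6, 6^{2}≡0, 6^{4}≡0. Then 6^{7} = 6^{4+2+1} ≡ 0 × 0 × 6 ≡ 0 (mod 9)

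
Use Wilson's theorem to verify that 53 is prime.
(52)! mod 53 = 52. Since this equals -1 (mod 53), Wilson confirms 53 is prime.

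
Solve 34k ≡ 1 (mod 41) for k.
Since 41 is prime, by Fermat 34^(-1) ≡ 34^{39} ≡ 35 (mod 41). Verify: 34 × 35 = 1190 ≡ 1 (mod 41)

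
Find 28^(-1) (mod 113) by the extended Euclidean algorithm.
Extended GCD: 28(-4) + 113(1) = 1. So 28^(-1) ≡ -4 ≡ 109 (mod 113). Verify: 28 × 109 = 3052 ≡ 1 (mod 113)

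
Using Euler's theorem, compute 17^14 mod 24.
By Euler: 17^{8} ≡ 1 (mod 24) since gcd(17, 24) = 1. 14 = 1×8 + 6. So 17^{14} ≡ 17^{6} ≡ 1 (mod 24)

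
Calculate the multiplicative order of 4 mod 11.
Powers of 4 mod 11: 4^1≡4, 4^2≡5, 4^3≡9, 4^4≡3, 4^5≡1. So the order of 4 is 5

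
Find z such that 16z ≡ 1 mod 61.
Since 61 is prime, by Fermat 16^(-1) ≡ 16^{59} ≡ 42 mod 61. Verify: 16 × 42 = 672 ≡ 1 mod 61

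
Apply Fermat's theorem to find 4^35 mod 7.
By Fermat: 4^{6} ≡ 1 mod 7. 35 = 5×6 + 5. So 4^{35} ≡ 4^{5} ≡ 2 mod 7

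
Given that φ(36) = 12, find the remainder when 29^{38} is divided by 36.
By Euler: 29^{12} ≡ 1 mod 36 since gcd(29, 36) = 1. 38 = 3×12 + 2. So 29^{38} ≡ 29^{2} ≡ 13 mod 36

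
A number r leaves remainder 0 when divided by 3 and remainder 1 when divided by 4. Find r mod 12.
M = 3 × 4 = 12. M₁ = 4, y₁ ≡ 1 mod 3. M₂ = 3, y₂ ≡ 3 mod 4. r = 0×4×1 + 1×3×3 ≡ 9 mod 12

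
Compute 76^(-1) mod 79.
Since 79 is prime, by Fermat 76^(-1) ≡ 76^{77} ≡ 26 mod 79. Verify: 76 × 26 = 1976 ≡ 1 mod 79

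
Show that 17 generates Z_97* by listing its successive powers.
17^1, 17^2, ..., 17^{96} mod 97: [17, 95, 63, 4, 68, 89, 58, 16, 78, 65, 38, 64, 21, 66, 55, 62, 84, 70, 26, 54, 45, 86, 7, 22, 83, 53, 28, 88, 41, 18, 15, 61, 67, 72, 60, 50, 74, 94, 46, 6, 5, 85, 87, 24, 20, 49, 57, 96, 80, 2, 34, 93, 29, 8, 39, 81, 19, 32, 59, 33, 76, 31, 42, 35, 13, 27, 71, 43, 52, 11, 90, 75, 14, 44, 69, 9, 56, 79, 82, 36, 30, 25, 37, 47, 23, 3, 51, 91, 92, 12, 10, 73, 77, 48, 40, 1]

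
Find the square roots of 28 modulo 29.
The square roots of 28 mod 29 are 12 and 17. Verify: 12² = 144 ≡ 28 mod 29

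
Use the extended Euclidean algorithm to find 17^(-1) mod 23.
Extended GCD: 17(-4) + 23(3) = 1. So 17^(-1) ≡ -4 ≡ 19 mod 23. Verify: 17 × 19 = 323 ≡ 1 mod 23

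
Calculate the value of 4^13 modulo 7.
Using Fermat: 4^{6} ≡ 1 mod 7. 13 ≡ 1 mod 6. So 4^{13} ≡ 4^{1} ≡ 4 mod 7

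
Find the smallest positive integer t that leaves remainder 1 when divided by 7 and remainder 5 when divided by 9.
M = 7 × 9 = 63. M₁ = 9, y₁ ≡ 4 mod 7. M₂ = 7, y₂ ≡ 4 mod 9. t = 1×9×4 + 5×7×4 ≡ 50 mod 63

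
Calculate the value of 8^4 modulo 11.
8^{4} = 4096 ≡ 4 (mod 11)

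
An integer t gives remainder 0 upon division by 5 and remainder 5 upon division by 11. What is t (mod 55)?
M = 5 × 11 = 55. M₁ = 11, y₁ ≡ 1 (mod 5). M₂ = 5, y₂ ≡ 9 (mod 11). t = 0×11×1 + 5×5×9 ≡ 5 (mod 55)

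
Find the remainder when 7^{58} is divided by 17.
By Fermat: 7^{16} ≡ 1 (mod 17). 58 = 3×16 + 10. So 7^{58} ≡ 7^{10} ≡ 2 (mod 17)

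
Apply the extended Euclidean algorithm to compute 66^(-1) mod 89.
Extended GCD: 66(-31) + 89(23) = 1. So 66^(-1) ≡ -31 ≡ 58 (mod 89). Verify: 66 × 58 = 3828 ≡ 1 (mod 89)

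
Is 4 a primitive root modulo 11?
4^{5} ≡ 1 mod 11 and 5 < 10, so ord_11(4) = 5 ≠ 10 and 4 is not a primitive root.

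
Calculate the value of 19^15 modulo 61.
By repeated squaring mod 61: 19^{1}≡19, 19^{2}≡56, 19^{4}≡25, 19^{8}≡15. Then 19^{15} = 19^{8+4+2+1} ≡ 15 × 25 × 56 × 19 ≡ 60 mod 61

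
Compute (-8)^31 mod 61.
By repeated squaring mod 61: (-8)^{1}≡53, (-8)^{2}≡3, (-8)^{4}≡9, (-8)^{8}≡20, (-8)^{16}≡34. Then (-8)^{31} = (-8)^{16+8+4+2+1} ≡ 34 × 20 × 9 × 3 × 53 ≡ 8 mod 61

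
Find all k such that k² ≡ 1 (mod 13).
The square roots of 1 mod 13 are 1 and 12. Verify: 1² = 1 ≡ 1 (mod 13)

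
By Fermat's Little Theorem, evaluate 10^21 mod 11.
By Fermat: 10^{10} ≡ 1 (mod 11). 21 = 2×10 + 1. So 10^{21} ≡ 10^{1} ≡ 10 (mod 11)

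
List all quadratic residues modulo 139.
QRs mod 139: {1, 4, 5, 6, 7, 9, 11, 13, 16, 20, 24, 25, 28, 29, 30, 31, 34, 35, 36, 37, 38, 41, 42, 44, 45, 46, 47, 49, 51, 52, 54, 55, 57, 63, 64, 65, 66, 67, 69, 71, 77, 78, 79, 80, 81, 83, 86, 89, 91, 96, 99, 100, 106, 107, 112, 113, 116, 117, 118, 120, 121, 122, 124, 125, 127, 129, 131, 136, 137}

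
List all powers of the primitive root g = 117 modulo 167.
117^1, 117^2, ..., 117^{166} mod 167: [117, 162, 83, 25, 86, 42, 71, 124, 146, 48, 105, 94, 143, 31, 120, 12, 68, 107, 161, 133, 30, 3, 17, 152, 82, 75, 91, 126, 46, 38, 104, 144, 148, 115, 95, 93, 26, 36, 37, 154, 149, 65, 90, 9, 51, 122, 79, 58, 106, 44, 138, 114, 145, 98, 110, 11, 118, 112, 78, 108, 111, 128, 113, 28, 103, 27, 153, 32, 70, 7, 151, 132, 80, 8, 101, 127, 163, 33, 20, 2, 67, 157, 166, 50, 5, 84, 142, 81, 125, 96, 43, 21, 119, 62, 73, 24, 136, 47, 155, 99, 60, 6, 34, 137, 164, 150, 15, 85, 92, 76, 41, 121, 129, 63, 23, 19, 52, 72, 74, 141, 131, 130, 13, 18, 102, 77, 158, 116, 45, 88, 109, 61, 123, 29, 53, 22, 69, 57, 156, 49, 55, 89, 59, 56, 39, 54, 139, 64, 140, 14, 135, 97, 160, 16, 35, 87, 159, 66, 40, 4, 134, 147, 165, 100, 10, 1]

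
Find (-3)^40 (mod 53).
By repeated squaring (mod 53): (-3)^{1}≡50, (-3)^{2}≡9, (-3)^{4}≡28, (-3)^{8}≡42, (-3)^{16}≡15, (-3)^{32}≡13. Then (-3)^{40} = (-3)^{32+8} ≡ 13 × 42 ≡ 16 (mod 53)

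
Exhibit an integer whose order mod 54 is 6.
17 has order 6 mod 54 since 17^{6} ≡ 1 (mod 54) and no smaller power works.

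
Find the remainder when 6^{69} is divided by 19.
By Fermat: 6^{18} ≡ 1 mod 19. 69 = 3×18 + 15. So 6^{69} ≡ 6^{15} ≡ 11 mod 19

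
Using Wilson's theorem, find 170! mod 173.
(172)! = (170)! × (171) × (172) ≡ -1 (mod 173). So (170)! ≡ -1 × [(172)(171)]^(-1) ≡ 86 (mod 173)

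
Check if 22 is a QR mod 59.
By Euler's criterion: 22^{29} ≡ 1 (mod 59). Since this equals 1, 22 is a QR.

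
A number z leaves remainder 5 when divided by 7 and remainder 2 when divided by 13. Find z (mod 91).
M = 7 × 13 = 91. M₁ = 13, y₁ ≡ 6 (mod 7). M₂ = 7, y₂ ≡ 2 (mod 13). z = 5×13×6 + 2×7×2 ≡ 54 (mod 91)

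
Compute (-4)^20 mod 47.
By repeated squaring mod 47: (-4)^{1}≡43, (-4)^{2}≡16, (-4)^{4}≡21, (-4)^{8}≡18, (-4)^{16}≡42. Then (-4)^{20} = (-4)^{16+4} ≡ 42 × 21 ≡ 36 mod 47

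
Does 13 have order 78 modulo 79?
13^{39} ≡ 1 (mod 79) and 39 < 78, so ord_79(13) = 39 ≠ 78 and 13 is not a primitive root.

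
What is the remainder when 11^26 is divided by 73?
By repeated squaring (mod 73): 11^{1}≡11, 11^{2}≡48, 11^{4}≡41, 11^{8}≡2, 11^{16}≡4. Then 11^{26} = 11^{16+8+2} ≡ 4 × 2 × 48 ≡ 19 (mod 73)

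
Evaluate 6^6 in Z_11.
By repeated squaring (mod 11): 6^{1}≡6, 6^{2}≡3, 6^{4}≡9. Then 6^{6} = 6^{4+2} ≡ 9 × 3 ≡ 5 (mod 11)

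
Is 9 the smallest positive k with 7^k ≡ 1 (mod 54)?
Powers of 7 mod 54: 7^1≡7, 7^2≡49, 7^3≡19, 7^4≡25, 7^5≡13, 7^6≡37, 7^7≡43, 7^8≡31, 7^9≡1. First k with 7^k≡1 is k=9. Yes, ord_54(7) = 9.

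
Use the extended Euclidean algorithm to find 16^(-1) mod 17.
Extended GCD: 16(-1) + 17(1) = 1. So 16^(-1) ≡ -1 ≡ 16 mod 17. Verify: 16 × 16 = 256 ≡ 1 mod 17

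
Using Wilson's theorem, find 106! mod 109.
(108)! = (106)! × (107) × (108) ≡ -1 (mod 109). So (106)! ≡ -1 × [(108)(107)]^(-1) ≡ 54 (mod 109)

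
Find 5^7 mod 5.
By repeated squaring mod 5: 5^{1}≡0, 5^{2}≡0, 5^{4}≡0. Then 5^{7} = 5^{4+2+1} ≡ 0 × 0 × 0 ≡ 0 mod 5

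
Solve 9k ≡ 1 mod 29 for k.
Since 29 is prime, by Fermat 9^(-1) ≡ 9^{27} ≡ 13 mod 29. Verify: 9 × 13 = 117 ≡ 1 mod 29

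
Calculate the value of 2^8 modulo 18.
By repeated squaring (mod 18): 2^{1}≡2, 2^{2}≡4, 2^{4}≡16, 2^{8}≡4. So 2^{8} ≡ 4 (mod 18)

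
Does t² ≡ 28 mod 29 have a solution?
By Euler's criterion: 28^{14} ≡ 1 mod 29. Since this equals 1, 28 is a QR.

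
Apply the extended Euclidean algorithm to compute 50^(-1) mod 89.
Extended GCD: 50(-16) + 89(9) = 1. So 50^(-1) ≡ -16 ≡ 73 mod 89. Verify: 50 × 73 = 3650 ≡ 1 mod 89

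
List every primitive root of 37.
There are φ(36) = 12 primitive roots mod 37: {2, 5, 13, 15, 17, 18, 19, 20, 22, 24, 32, 35}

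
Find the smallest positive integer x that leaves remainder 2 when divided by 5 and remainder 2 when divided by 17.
M = 5 × 17 = 85. M₁ = 17, y₁ ≡ 3 mod 5. M₂ = 5, y₂ ≡ 7 mod 17. x = 2×17×3 + 2×5×7 ≡ 2 mod 85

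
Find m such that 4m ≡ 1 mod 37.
Since 37 is prime, by Fermat 4^(-1) ≡ 4^{35} ≡ 28 mod 37. Verify: 4 × 28 = 112 ≡ 1 mod 37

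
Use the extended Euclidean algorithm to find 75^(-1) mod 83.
Extended GCD: 75(31) + 83(-28) = 1. So 75^(-1) ≡ 31 mod 83. Verify: 75 × 31 = 2325 ≡ 1 mod 83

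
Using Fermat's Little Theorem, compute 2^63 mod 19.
By Fermat: 2^{18} ≡ 1 mod 19. 63 = 3×18 + 9. So 2^{63} ≡ 2^{9} ≡ 18 mod 19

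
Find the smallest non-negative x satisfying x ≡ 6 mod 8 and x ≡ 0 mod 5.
M = 8 × 5 = 40. M₁ = 5, y₁ ≡ 5 mod 8. M₂ = 8, y₂ ≡ 2 mod 5. x = 6×5×5 + 0×8×2 ≡ 30 mod 40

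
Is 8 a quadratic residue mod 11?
By Euler's criterion: 8^{5} ≡ 10 mod 11. Since this equals -1 (≡ 10), 8 is not a QR.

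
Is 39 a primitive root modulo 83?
ord_83(39) divides 82. For each prime q|82: 39^{41}≡82, 39^{2}≡27, none ≡ 1. So 39 has order 82 and is a primitive root mod 83.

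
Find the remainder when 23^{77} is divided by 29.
By Fermat: 23^{28} ≡ 1 mod 29. 77 = 2×28 + 21. So 23^{77} ≡ 23^{21} ≡ 1 mod 29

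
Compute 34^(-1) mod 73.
Since 73 is prime, by Fermat 34^(-1) ≡ 34^{71} ≡ 58 mod 73. Verify: 34 × 58 = 1972 ≡ 1 mod 73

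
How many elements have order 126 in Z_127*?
There are φ(127-1) = φ(126) = 36 primitive roots modulo 127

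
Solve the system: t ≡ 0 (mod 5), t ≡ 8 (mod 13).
M = 5 × 13 = 65. M₁ = 13, y₁ ≡ 2 (mod 5). M₂ = 5, y₂ ≡ 8 (mod 13). t = 0×13×2 + 8×5×8 ≡ 60 (mod 65)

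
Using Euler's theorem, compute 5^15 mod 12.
By Euler: 5^{4} ≡ 1 mod 12 since gcd(5, 12) = 1. 15 = 3×4 + 3. So 5^{15} ≡ 5^{3} ≡ 5 mod 12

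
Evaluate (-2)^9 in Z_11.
By repeated squaring mod 11: (-2)^{1}≡9, (-2)^{2}≡4, (-2)^{4}≡5, (-2)^{8}≡3. Then (-2)^{9} = (-2)^{8+1} ≡ 3 × 9 ≡ 5 mod 11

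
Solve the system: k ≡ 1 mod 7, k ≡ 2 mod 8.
M = 7 × 8 = 56. M₁ = 8, y₁ ≡ 1 mod 7. M₂ = 7, y₂ ≡ 7 mod 8. k = 1×8×1 + 2×7×7 ≡ 50 mod 56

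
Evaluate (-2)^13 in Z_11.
Using Fermat: (-2)^{10} ≡ 1 mod 11. 13 ≡ 3 mod 10. So (-2)^{13} ≡ (-2)^{3} ≡ 3 mod 11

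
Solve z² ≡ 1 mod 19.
The square roots of 1 mod 19 are 1 and 18. Verify: 1² = 1 ≡ 1 mod 19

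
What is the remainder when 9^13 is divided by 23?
By repeated squaring mod 23: 9^{1}≡9, 9^{2}≡12, 9^{4}≡6, 9^{8}≡13. Then 9^{13} = 9^{8+4+1} ≡ 13 × 6 × 9 ≡ 12 mod 23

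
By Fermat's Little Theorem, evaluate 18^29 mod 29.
By Fermat: 18^{28} ≡ 1 (mod 29). So 18^{29} = 18^{28} · 18^{1} ≡ 18^{1} ≡ 18 (mod 29)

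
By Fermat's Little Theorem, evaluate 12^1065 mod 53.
By Fermat: 12^{52} ≡ 1 (mod 53). 1065 ≡ 25 (mod 52). So 12^{1065} ≡ 12^{25} ≡ 22 (mod 53)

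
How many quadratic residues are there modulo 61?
The squaring map on Z_61* is 2-to-1, so there are (60)/2 = 30 QRs.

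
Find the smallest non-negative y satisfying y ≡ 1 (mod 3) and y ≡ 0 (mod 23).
M = 3 × 23 = 69. M₁ = 23, y₁ ≡ 2 (mod 3). M₂ = 3, y₂ ≡ 8 (mod 23). y = 1×23×2 + 0×3×8 ≡ 46 (mod 69)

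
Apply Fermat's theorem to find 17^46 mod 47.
By Fermat's Little Theorem, 17^{46} ≡ 1 mod 47 since 47 is prime and gcd(17, 47) = 1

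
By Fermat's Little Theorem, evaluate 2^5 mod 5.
By Fermat: 2^{4} ≡ 1 mod 5. So 2^{5} = 2^{4} · 2^{1} ≡ 2^{1} ≡ 2 mod 5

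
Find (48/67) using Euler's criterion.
(48/67) = 48^{33} mod 67 = -1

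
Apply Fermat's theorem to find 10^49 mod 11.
By Fermat: 10^{10} ≡ 1 mod 11. 49 = 4×10 + 9. So 10^{49} ≡ 10^{9} ≡ 10 mod 11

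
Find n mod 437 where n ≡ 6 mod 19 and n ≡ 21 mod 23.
M = 19 × 23 = 437. M₁ = 23, y₁ ≡ 5 mod 19. M₂ = 19, y₂ ≡ 17 mod 23. n = 6×23×5 + 21×19×17 ≡ 44 mod 437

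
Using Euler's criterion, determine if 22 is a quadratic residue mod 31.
By Euler's criterion: 22^{15} ≡ 30 (mod 31). Since this equals -1 (≡ 30), 22 is not a QR.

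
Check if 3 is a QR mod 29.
By Euler's criterion: 3^{14} ≡ 28 mod 29. Since this equals -1 (≡ 28), 3 is not a QR.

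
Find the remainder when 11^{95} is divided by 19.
By Fermat: 11^{18} ≡ 1 (mod 19). 95 = 5×18 + 5. So 11^{95} ≡ 11^{5} ≡ 7 (mod 19)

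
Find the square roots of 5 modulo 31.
The square roots of 5 mod 31 are 25 and 6. Verify: 25² = 625 ≡ 5 mod 31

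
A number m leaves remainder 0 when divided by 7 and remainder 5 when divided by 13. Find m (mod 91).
M = 7 × 13 = 91. M₁ = 13, y₁ ≡ 6 (mod 7). M₂ = 7, y₂ ≡ 2 (mod 13). m = 0×13×6 + 5×7×2 ≡ 70 (mod 91)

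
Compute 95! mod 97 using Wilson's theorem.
(96)! = (95)! × (96) ≡ -1 mod 97. So (95)! ≡ -1 × (96)^(-1) ≡ (-1)×(-1) = 1 mod 97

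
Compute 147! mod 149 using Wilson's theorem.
(148)! = (147)! × (148) ≡ -1 mod 149. So (147)! ≡ -1 × (148)^(-1) ≡ (-1)×(-1) = 1 mod 149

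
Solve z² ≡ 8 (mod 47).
The square roots of 8 mod 47 are 14 and 33. Verify: 14² = 196 ≡ 8 (mod 47)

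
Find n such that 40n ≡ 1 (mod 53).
Since 53 is prime, by Fermat 40^(-1) ≡ 40^{51} ≡ 4 (mod 53). Verify: 40 × 4 = 160 ≡ 1 (mod 53)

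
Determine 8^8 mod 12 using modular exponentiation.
By repeated squaring (mod 12): 8^{1}≡8, 8^{2}≡4, 8^{4}≡4, 8^{8}≡4. So 8^{8} ≡ 4 (mod 12)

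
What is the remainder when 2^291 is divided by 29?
Using Fermat: 2^{28} ≡ 1 mod 29. 291 ≡ 11 mod 28. So 2^{291} ≡ 2^{11} ≡ 18 mod 29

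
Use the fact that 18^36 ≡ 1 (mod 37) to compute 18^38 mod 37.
By Fermat: 18^{36} ≡ 1 (mod 37). So 18^{38} = 18^{36} · 18^{2} ≡ 18^{2} ≡ 28 (mod 37)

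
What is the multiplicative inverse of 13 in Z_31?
Since 31 is prime, by Fermat 13^(-1) ≡ 13^{29} ≡ 12 mod 31. Verify: 13 × 12 = 156 ≡ 1 mod 31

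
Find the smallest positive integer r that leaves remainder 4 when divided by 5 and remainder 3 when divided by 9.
M = 5 × 9 = 45. M₁ = 9, y₁ ≡ 4 mod 5. M₂ = 5, y₂ ≡ 2 mod 9. r = 4×9×4 + 3×5×2 ≡ 39 mod 45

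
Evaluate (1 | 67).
(1/67) = 1^{33} mod 67 = 1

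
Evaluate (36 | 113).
(36/113) = 36^{56} mod 113 = 1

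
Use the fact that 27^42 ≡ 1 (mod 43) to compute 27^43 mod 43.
By Fermat: 27^{42} ≡ 1 (mod 43). So 27^{43} = 27^{42} · 27^{1} ≡ 27^{1} ≡ 27 (mod 43)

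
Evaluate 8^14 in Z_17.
By repeated squaring mod 17: 8^{1}≡8, 8^{2}≡13, 8^{4}≡16, 8^{8}≡1. Then 8^{14} = 8^{8+4+2} ≡ 1 × 16 × 13 ≡ 4 mod 17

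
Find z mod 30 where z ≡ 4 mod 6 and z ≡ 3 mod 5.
M = 6 × 5 = 30. M₁ = 5, y₁ ≡ 5 mod 6. M₂ = 6, y₂ ≡ 1 mod 5. z = 4×5×5 + 3×6×1 ≡ 28 mod 30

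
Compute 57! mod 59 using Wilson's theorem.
(58)! = (57)! × (58) ≡ -1 mod 59. So (57)! ≡ -1 × (58)^(-1) ≡ (-1)×(-1) = 1 mod 59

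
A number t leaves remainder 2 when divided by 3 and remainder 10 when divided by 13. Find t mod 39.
M = 3 × 13 = 39. M₁ = 13, y₁ ≡ 1 mod 3. M₂ = 3, y₂ ≡ 9 mod 13. t = 2×13×1 + 10×3×9 ≡ 23 mod 39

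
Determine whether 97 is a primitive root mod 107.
ord_107(97) divides 106. For each prime q|106: 97^{53}≡106, 97^{2}≡100, none ≡ 1. So 97 has order 106 and is a primitive root mod 107.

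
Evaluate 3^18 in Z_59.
By repeated squaring mod 59: 3^{1}≡3, 3^{2}≡9, 3^{4}≡22, 3^{8}≡12, 3^{16}≡26. Then 3^{18} = 3^{16+2} ≡ 26 × 9 ≡ 57 mod 59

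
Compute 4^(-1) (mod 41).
Since 41 is prime, by Fermat 4^(-1) ≡ 4^{39} ≡ 31 (mod 41). Verify: 4 × 31 = 124 ≡ 1 (mod 41)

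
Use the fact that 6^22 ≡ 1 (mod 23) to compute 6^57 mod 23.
By Fermat: 6^{22} ≡ 1 (mod 23). 57 = 2×22 + 13. So 6^{57} ≡ 6^{13} ≡ 13 (mod 23)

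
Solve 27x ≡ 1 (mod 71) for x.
Since 71 is prime, by Fermat 27^(-1) ≡ 27^{69} ≡ 50 (mod 71). Verify: 27 × 50 = 1350 ≡ 1 (mod 71)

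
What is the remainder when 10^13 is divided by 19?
By repeated squaring mod 19: 10^{1}≡10, 10^{2}≡5, 10^{4}≡6, 10^{8}≡17. Then 10^{13} = 10^{8+4+1} ≡ 17 × 6 × 10 ≡ 13 mod 19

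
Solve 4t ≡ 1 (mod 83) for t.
Since 83 is prime, by Fermat 4^(-1) ≡ 4^{81} ≡ 21 (mod 83). Verify: 4 × 21 = 84 ≡ 1 (mod 83)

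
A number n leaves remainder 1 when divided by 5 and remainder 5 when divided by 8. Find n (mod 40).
M = 5 × 8 = 40. M₁ = 8, y₁ ≡ 2 (mod 5). M₂ = 5, y₂ ≡ 5 (mod 8). n = 1×8×2 + 5×5×5 ≡ 21 (mod 40)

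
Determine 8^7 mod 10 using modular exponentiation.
By repeated squaring (mod 10): 8^{1}≡8, 8^{2}≡4, 8^{4}≡6. Then 8^{7} = 8^{4+2+1} ≡ 6 × 4 × 8 ≡ 2 (mod 10)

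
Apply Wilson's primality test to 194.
(193)! mod 194 = 0. Since 0 ≢ -1 mod 194, 194 is not prime.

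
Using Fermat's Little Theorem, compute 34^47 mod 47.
By Fermat: 34^{46} ≡ 1 (mod 47). So 34^{47} = 34^{46} · 34^{1} ≡ 34^{1} ≡ 34 (mod 47)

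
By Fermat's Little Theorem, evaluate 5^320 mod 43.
By Fermat: 5^{42} ≡ 1 (mod 43). 320 ≡ 26 (mod 42). So 5^{320} ≡ 5^{26} ≡ 14 (mod 43)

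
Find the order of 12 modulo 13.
Powers of 12 mod 13: 12^1≡12, 12^2≡1. So the order of 12 is 2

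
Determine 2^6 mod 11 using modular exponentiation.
By repeated squaring mod 11: 2^{1}≡2, 2^{2}≡4, 2^{4}≡5. Then 2^{6} = 2^{4+2} ≡ 5 × 4 ≡ 9 mod 11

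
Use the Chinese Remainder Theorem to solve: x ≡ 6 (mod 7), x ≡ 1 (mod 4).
M = 7 × 4 = 28. M₁ = 4, y₁ ≡ 2 (mod 7). M₂ = 7, y₂ ≡ 3 (mod 4). x = 6×4×2 + 1×7×3 ≡ 13 (mod 28)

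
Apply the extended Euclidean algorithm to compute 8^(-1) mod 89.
Extended GCD: 8(-11) + 89(1) = 1. So 8^(-1) ≡ -11 ≡ 78 mod 89. Verify: 8 × 78 = 624 ≡ 1 mod 89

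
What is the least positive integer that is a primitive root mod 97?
g = 5. Powers: [5, 25, 28, 43, 21, 8, 40, 6, 30, ...] generates all 96 non-zero residues.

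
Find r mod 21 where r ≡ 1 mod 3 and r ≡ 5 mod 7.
M = 3 × 7 = 21. M₁ = 7, y₁ ≡ 1 mod 3. M₂ = 3, y₂ ≡ 5 mod 7. r = 1×7×1 + 5×3×5 ≡ 19 mod 21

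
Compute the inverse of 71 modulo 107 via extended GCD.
Extended GCD: 71(-3) + 107(2) = 1. So 71^(-1) ≡ -3 ≡ 104 (mod 107). Verify: 71 × 104 = 7384 ≡ 1 (mod 107)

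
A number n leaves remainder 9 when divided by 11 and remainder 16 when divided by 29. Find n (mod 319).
M = 11 × 29 = 319. M₁ = 29, y₁ ≡ 8 (mod 11). M₂ = 11, y₂ ≡ 8 (mod 29). n = 9×29×8 + 16×11×8 ≡ 306 (mod 319)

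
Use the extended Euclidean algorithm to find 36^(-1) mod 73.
Extended GCD: 36(-2) + 73(1) = 1. So 36^(-1) ≡ -2 ≡ 71 (mod 73). Verify: 36 × 71 = 2556 ≡ 1 (mod 73)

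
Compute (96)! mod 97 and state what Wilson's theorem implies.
(96)! mod 97 = 96. Since this equals -1 (mod 97), Wilson confirms 97 is prime.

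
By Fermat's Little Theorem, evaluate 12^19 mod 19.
By Fermat: 12^{18} ≡ 1 mod 19. So 12^{19} = 12^{18} · 12^{1} ≡ 12^{1} ≡ 12 mod 19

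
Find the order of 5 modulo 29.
Powers of 5 mod 29: 5^1≡5, 5^2≡25, 5^3≡9, 5^4≡16, 5^5≡22, 5^6≡23, 5^7≡28, 5^8≡24, 5^9≡4, 5^10≡20, 5^11≡13, 5^12≡7, 5^13≡6, 5^14≡1. ord_29(5) = 14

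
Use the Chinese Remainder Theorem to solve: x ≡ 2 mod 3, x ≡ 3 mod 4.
M = 3 × 4 = 12. M₁ = 4, y₁ ≡ 1 mod 3. M₂ = 3, y₂ ≡ 3 mod 4. x = 2×4×1 + 3×3×3 ≡ 11 mod 12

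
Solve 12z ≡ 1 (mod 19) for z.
Since 19 is prime, by Fermat 12^(-1) ≡ 12^{17} ≡ 8 (mod 19). Verify: 12 × 8 = 96 ≡ 1 (mod 19)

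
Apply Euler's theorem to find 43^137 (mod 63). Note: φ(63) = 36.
By Euler: 43^{36} ≡ 1 (mod 63) since gcd(43, 63) = 1. 137 = 3×36 + 29. So 43^{137} ≡ 43^{29} ≡ 22 (mod 63)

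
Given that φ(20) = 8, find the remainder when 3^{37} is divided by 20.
By Euler: 3^{8} ≡ 1 mod 20 since gcd(3, 20) = 1. 37 = 4×8 + 5. So 3^{37} ≡ 3^{5} ≡ 3 mod 20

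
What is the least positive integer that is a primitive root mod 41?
g = 6. Powers: [6, 36, 11, 25, 27, 39, 29, 10, 19, 32, ...] generates all 40 non-zero residues.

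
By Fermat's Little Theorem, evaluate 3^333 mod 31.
By Fermat: 3^{30} ≡ 1 (mod 31). 333 ≡ 3 (mod 30). So 3^{333} ≡ 3^{3} ≡ 27 (mod 31)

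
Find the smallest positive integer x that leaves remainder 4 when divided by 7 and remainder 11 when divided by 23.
M = 7 × 23 = 161. M₁ = 23, y₁ ≡ 4 mod 7. M₂ = 7, y₂ ≡ 10 mod 23. x = 4×23×4 + 11×7×10 ≡ 11 mod 161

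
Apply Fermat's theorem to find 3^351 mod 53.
By Fermat: 3^{52} ≡ 1 mod 53. 351 ≡ 39 mod 52. So 3^{351} ≡ 3^{39} ≡ 23 mod 53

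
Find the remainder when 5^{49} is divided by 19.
By Fermat: 5^{18} ≡ 1 (mod 19). 49 = 2×18 + 13. So 5^{49} ≡ 5^{13} ≡ 17 (mod 19)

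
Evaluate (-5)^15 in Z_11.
Using Fermat: (-5)^{10} ≡ 1 (mod 11). 15 ≡ 5 (mod 10). So (-5)^{15} ≡ (-5)^{5} ≡ 10 (mod 11)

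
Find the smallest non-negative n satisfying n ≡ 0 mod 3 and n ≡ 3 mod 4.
M = 3 × 4 = 12. M₁ = 4, y₁ ≡ 1 mod 3. M₂ = 3, y₂ ≡ 3 mod 4. n = 0×4×1 + 3×3×3 ≡ 3 mod 12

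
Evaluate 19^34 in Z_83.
By repeated squaring mod 83: 19^{1}≡19, 19^{2}≡29, 19^{4}≡11, 19^{8}≡38, 19^{16}≡33, 19^{32}≡10. Then 19^{34} = 19^{32+2} ≡ 10 × 29 ≡ 41 mod 83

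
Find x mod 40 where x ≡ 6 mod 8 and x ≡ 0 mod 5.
M = 8 × 5 = 40. M₁ = 5, y₁ ≡ 5 mod 8. M₂ = 8, y₂ ≡ 2 mod 5. x = 6×5×5 + 0×8×2 ≡ 30 mod 40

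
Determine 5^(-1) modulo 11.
Since 11 is prime, by Fermat 5^(-1) ≡ 5^{9} ≡ 9 mod 11. Verify: 5 × 9 = 45 ≡ 1 mod 11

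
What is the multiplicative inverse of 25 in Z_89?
Since 89 is prime, by Fermat 25^(-1) ≡ 25^{87} ≡ 57 (mod 89). Verify: 25 × 57 = 1425 ≡ 1 (mod 89)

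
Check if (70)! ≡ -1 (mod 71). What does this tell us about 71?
(70)! mod 71 = 70. Since this equals -1 (mod 71), Wilson confirms 71 is prime.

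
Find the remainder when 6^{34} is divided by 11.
By Fermat: 6^{10} ≡ 1 mod 11. 34 = 3×10 + 4. So 6^{34} ≡ 6^{4} ≡ 9 mod 11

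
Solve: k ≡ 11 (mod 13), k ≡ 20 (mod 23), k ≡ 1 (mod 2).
M = 13 × 23 × 2 = 598. M₁ = 46, y₁ ≡ 2 (mod 13). M₂ = 26, y₂ ≡ 8 (mod 23). M₃ = 299, y₃ ≡ 1 (mod 2). k = 11×46×2 + 20×26×8 + 1×299×1 ≡ 89 (mod 598)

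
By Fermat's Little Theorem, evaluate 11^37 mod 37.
By Fermat: 11^{36} ≡ 1 mod 37. So 11^{37} = 11^{36} · 11^{1} ≡ 11^{1} ≡ 11 mod 37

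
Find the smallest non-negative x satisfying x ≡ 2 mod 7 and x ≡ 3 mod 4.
M = 7 × 4 = 28. M₁ = 4, y₁ ≡ 2 mod 7. M₂ = 7, y₂ ≡ 3 mod 4. x = 2×4×2 + 3×7×3 ≡ 23 mod 28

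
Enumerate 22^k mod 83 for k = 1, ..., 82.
22^1, 22^2, ..., 22^{82} mod 83: [22, 69, 24, 30, 79, 78, 56, 70, 46, 16, 20, 25, 52, 65, 19, 3, 66, 41, 72, 7, 71, 68, 2, 44, 55, 48, 60, 75, 73, 29, 57, 9, 32, 40, 50, 21, 47, 38, 6, 49, 82, 61, 14, 59, 53, 4, 5, 27, 13, 37, 67, 63, 58, 31, 18, 64, 80, 17, 42, 11, 76, 12, 15, 81, 39, 28, 35, 23, 8, 10, 54, 26, 74, 51, 43, 33, 62, 36, 45, 77, 34, 1]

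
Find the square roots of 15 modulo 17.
The square roots of 15 mod 17 are 7 and 10. Verify: 7² = 49 ≡ 15 (mod 17)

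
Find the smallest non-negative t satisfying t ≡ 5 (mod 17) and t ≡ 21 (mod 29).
M = 17 × 29 = 493. M₁ = 29, y₁ ≡ 10 (mod 17). M₂ = 17, y₂ ≡ 12 (mod 29). t = 5×29×10 + 21×17×12 ≡ 311 (mod 493)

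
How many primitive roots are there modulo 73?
A prime p has φ(p-1) primitive roots; here φ(72) = 24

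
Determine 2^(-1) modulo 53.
Since 53 is prime, by Fermat 2^(-1) ≡ 2^{51} ≡ 27 mod 53. Verify: 2 × 27 = 54 ≡ 1 mod 53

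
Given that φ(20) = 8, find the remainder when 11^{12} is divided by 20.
By Euler: 11^{8} ≡ 1 (mod 20) since gcd(11, 20) = 1. 12 = 1×8 + 4. So 11^{12} ≡ 11^{4} ≡ 1 (mod 20)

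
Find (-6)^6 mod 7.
Using Fermat: (-6)^{6} ≡ 1 mod 7. 6 ≡ 0 mod 6. So (-6)^{6} ≡ (-6)^{0} ≡ 1 mod 7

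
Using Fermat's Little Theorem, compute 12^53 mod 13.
By Fermat: 12^{12} ≡ 1 mod 13. 53 = 4×12 + 5. So 12^{53} ≡ 12^{5} ≡ 12 mod 13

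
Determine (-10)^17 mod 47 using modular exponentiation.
By repeated squaring (mod 47): (-10)^{1}≡37, (-10)^{2}≡6, (-10)^{4}≡36, (-10)^{8}≡27, (-10)^{16}≡24. Then (-10)^{17} = (-10)^{16+1} ≡ 24 × 37 ≡ 42 (mod 47)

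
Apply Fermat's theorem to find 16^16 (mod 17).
By Fermat's Little Theorem, 16^{16} ≡ 1 (mod 17) since 17 is prime and gcd(16, 17) = 1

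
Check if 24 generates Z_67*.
24^{11} ≡ 1 (mod 67) and 11 < 66, so ord_67(24) = 11 ≠ 66 and 24 is not a primitive root.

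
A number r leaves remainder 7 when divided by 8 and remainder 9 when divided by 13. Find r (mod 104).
M = 8 × 13 = 104. M₁ = 13, y₁ ≡ 5 (mod 8). M₂ = 8, y₂ ≡ 5 (mod 13). r = 7×13×5 + 9×8×5 ≡ 87 (mod 104)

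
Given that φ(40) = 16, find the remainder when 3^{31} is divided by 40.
By Euler: 3^{16} ≡ 1 (mod 40) since gcd(3, 40) = 1. 31 = 1×16 + 15. So 3^{31} ≡ 3^{15} ≡ 27 (mod 40)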